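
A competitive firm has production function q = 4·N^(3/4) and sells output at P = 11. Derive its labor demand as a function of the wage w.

N(w) = 1185921/w^(4)

MP_N = (3/4)·4·N^(-1/4) = 3·N^(-1/4).
Setting P·MP_N = w: 33·N^(-1/4) = w.
Solving for N: N^(-1/4) = w/33, so N = (33/w)^(4).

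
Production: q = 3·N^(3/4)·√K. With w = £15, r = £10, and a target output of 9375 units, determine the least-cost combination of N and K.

N* = 625, K* = 625

Cost minimization requires the marginal rate of technical substitution to equal the input-price ratio: MP_N/MP_K = w/r.
Here MP_N/MP_K = (3/4)·(K/N)/(1/2) = 1.5·(K/N). Setting this equal to 15/10 = 1.5 gives K = N.
Substituting into q = 9375: 3·N^(3/4)·(N)^(1/2) = 9375.
Solving, N = 625 and K = 625.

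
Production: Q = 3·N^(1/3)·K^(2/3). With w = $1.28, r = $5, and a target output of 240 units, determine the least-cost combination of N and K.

Cost minimization requires the marginal rate of technical substitution to equal the input-price ratio: MP_N/MP_K = w/r.
Here MP_N/MP_K = (1/3)·(K/N)/(2/3) = 0.5·(K/N). Setting this equal to 1.28/5 = 0.256 gives K = 0.512N.
Substituting into Q = 240: 3·N^(1/3)·(0.512N)^(2/3) = 240.
Solving, N = 125 and K = 64.

N* = 125, K* = 64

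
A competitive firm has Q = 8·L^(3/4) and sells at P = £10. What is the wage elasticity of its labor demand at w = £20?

MP_L = (3/4)·8·L^(-1/4), so P·MP_L = w gives 60·L^(-1/4) = w.
Solving, L(w) = (60/w)^(4). This is a constant-elasticity form: L ∝ w^(−4), so ε = −4.

ε = -4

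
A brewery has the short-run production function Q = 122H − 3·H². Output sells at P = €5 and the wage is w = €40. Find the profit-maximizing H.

H* = 19

The marginal product of H is MP_H = 122 − 6H.
A price-taking firm hires until the value of the marginal product equals the wage: P·MP_H = w, so 5·(122 − 6H) = 40.
Then 122 − 6H = 8, giving H = 19.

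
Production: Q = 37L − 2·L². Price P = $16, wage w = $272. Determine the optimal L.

The marginal product of L is MP_L = 37 − 4L.
A price-taking firm hires until the value of the marginal product equals the wage: P·MP_L = w, so 16·(37 − 4L) = 272.
Then 37 − 4L = 17, giving L = 5.

L* = 5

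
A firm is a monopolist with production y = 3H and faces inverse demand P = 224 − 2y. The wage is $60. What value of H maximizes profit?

Marginal revenue from the inverse demand is MR = 224 − 4y.
The marginal product is MP_H = 3.
A monopolist hires until marginal revenue product equals the wage: MR·MP_H = w.
(224 − 12H)·3 = 60, so H = 17.

H* = 17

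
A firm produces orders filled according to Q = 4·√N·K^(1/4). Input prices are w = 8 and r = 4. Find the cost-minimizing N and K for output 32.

Cost minimization requires the marginal rate of technical substitution to equal the input-price ratio: MP_N/MP_K = w/r.
Here MP_N/MP_K = (1/2)·(K/N)/(1/4) = 2·(K/N). Setting this equal to 8/4 = 2 gives K = N.
Substituting into Q = 32: 4·N^(1/2)·(N)^(1/4) = 32.
Solving, N = 16 and K = 16.

N* = 16, K* = 16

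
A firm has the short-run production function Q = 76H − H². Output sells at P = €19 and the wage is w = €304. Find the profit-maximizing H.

H* = 30

The marginal product of H is MP_H = 76 − 2H.
A price-taking firm hires until the value of the marginal product equals the wage: P·MP_H = w, so 19·(76 − 2H) = 304.
Then 76 − 2H = 16, giving H = 30.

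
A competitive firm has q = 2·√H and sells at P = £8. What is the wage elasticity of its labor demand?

MP_H = (1/2)·2·H^(-1/2), so P·MP_H = w gives 8·H^(-1/2) = w.
Solving, H(w) = (8/w)^(2). This is a constant-elasticity form: H ∝ w^(−2), so ε = −2.

ε = -2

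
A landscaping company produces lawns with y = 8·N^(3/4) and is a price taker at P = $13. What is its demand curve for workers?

N(w) = (78/w)^(4)

MP_N = (3/4)·8·N^(-1/4) = 6·N^(-1/4).
Setting P·MP_N = w: 78·N^(-1/4) = w.
Solving for N: N^(-1/4) = w/78, so N = (78/w)^(4).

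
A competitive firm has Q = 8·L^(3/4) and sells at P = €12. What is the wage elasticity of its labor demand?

MP_L = (3/4)·8·L^(-1/4), so P·MP_L = w gives 72·L^(-1/4) = w.
Solving, L(w) = (72/w)^(4). This is a constant-elasticity form: L ∝ w^(−4), so ε = −4.

ε = -4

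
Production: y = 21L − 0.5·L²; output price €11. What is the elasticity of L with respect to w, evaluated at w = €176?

From P·MP_L = w with MP_L = 21 − L, labor demand is L(w) = 21 − w/11.
dL/dw = −1/(11) = -1/11.
At w = 176, L = 5, so ε = (dL/dw)·(w/L) = (-1/11)·(176/5) = -3.2.

ε = -3.2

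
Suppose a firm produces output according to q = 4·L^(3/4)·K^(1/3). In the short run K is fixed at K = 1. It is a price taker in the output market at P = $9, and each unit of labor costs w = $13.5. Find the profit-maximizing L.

With K = 1, MP_L = (3/4)·4·L^(-1/4)·1^(1/3) = 3·L^(-1/4).
Profit maximization for a price taker requires P·MP_L = w: 9·3·L^(-1/4) = 13.5.
So L^(-1/4) = 0.5, which gives L = 16.

L* = 16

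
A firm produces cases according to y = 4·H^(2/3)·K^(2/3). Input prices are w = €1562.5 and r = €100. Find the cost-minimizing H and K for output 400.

H* = 8, K* = 125

Cost minimization requires the marginal rate of technical substitution to equal the input-price ratio: MP_H/MP_K = w/r.
Here MP_H/MP_K = (2/3)·(K/H)/(2/3) = (K/H). Setting this equal to 1562.5/100 = 15.625 gives K = 15.625H.
Substituting into y = 400: 4·H^(2/3)·(15.625H)^(2/3) = 400.
Solving, H = 8 and K = 125.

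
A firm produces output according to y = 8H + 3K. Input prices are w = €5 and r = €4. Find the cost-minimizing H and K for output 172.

The inputs are perfect substitutes, so the firm uses whichever has the lower cost per unit of output.
Cost per unit of output via H is w/8 = 0.625; via K it is r/3 = 4/3. H is cheaper.
Producing y = 172 with H alone: H = 21.5, K = 0.

H* = 21.5, K* = 0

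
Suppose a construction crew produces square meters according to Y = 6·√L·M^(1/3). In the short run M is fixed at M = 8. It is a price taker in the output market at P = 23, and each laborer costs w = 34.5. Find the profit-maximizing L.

With M = 8, MP_L = (1/2)·6·L^(-1/2)·8^(1/3) = 6·L^(-1/2).
Profit maximization for a price taker requires P·MP_L = w: 23·6·L^(-1/2) = 34.5.
So L^(-1/2) = 0.25, which gives L = 16.

L* = 16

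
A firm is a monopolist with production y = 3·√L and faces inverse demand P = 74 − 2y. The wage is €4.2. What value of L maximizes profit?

Marginal revenue from the inverse demand is MR = 74 − 4y.
The marginal product is MP_L = 1.5·L^(-1/2).
A monopolist hires until marginal revenue product equals the wage: MR·MP_L = w.
At L, y = 3·√L. Substituting and solving: (74 − 12·√L)·1.5·L^(-1/2) = 4.2 gives L = 25.

L* = 25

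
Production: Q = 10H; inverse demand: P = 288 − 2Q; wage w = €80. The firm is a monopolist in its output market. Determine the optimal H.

Marginal revenue from the inverse demand is MR = 288 − 4Q.
The marginal product is MP_H = 10.
A monopolist hires until marginal revenue product equals the wage: MR·MP_H = w.
(288 − 40H)·10 = 80, so H = 7.

H* = 7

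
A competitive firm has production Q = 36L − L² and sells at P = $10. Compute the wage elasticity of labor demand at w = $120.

From P·MP_L = w with MP_L = 36 − 2L, labor demand is L(w) = (36 − w/10)/2.
dL/dw = −1/(20) = -0.05.
At w = 120, L = 12, so ε = (dL/dw)·(w/L) = (-0.05)·(120/12) = -0.5.

ε = -0.5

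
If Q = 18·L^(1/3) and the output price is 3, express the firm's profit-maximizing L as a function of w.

L(w) = (18/w)^(3/2)

MP_L = (1/3)·18·L^(-2/3) = 6·L^(-2/3).
Setting P·MP_L = w: 18·L^(-2/3) = w.
Solving for L: L^(-2/3) = w/18, so L = (18/w)^(3/2).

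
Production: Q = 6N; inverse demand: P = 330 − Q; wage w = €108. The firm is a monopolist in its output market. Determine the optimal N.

N* = 26

Marginal revenue from the inverse demand is MR = 330 − 2Q.
The marginal product is MP_N = 6.
A monopolist hires until marginal revenue product equals the wage: MR·MP_N = w.
(330 − 12N)·6 = 108, so N = 26.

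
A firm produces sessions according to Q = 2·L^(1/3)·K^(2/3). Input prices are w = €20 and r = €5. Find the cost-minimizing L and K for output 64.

L* = 8, K* = 64

Cost minimization requires the marginal rate of technical substitution to equal the input-price ratio: MP_L/MP_K = w/r.
Here MP_L/MP_K = (1/3)·(K/L)/(2/3) = 0.5·(K/L). Setting this equal to 20/5 = 4 gives K = 8L.
Substituting into Q = 64: 2·L^(1/3)·(8L)^(2/3) = 64.
Solving, L = 8 and K = 64.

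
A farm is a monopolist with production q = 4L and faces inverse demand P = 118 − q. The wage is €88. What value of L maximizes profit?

Marginal revenue from the inverse demand is MR = 118 − 2q.
The marginal product is MP_L = 4.
A monopolist hires until marginal revenue product equals the wage: MR·MP_L = w.
(118 − 8L)·4 = 88, so L = 12.

L* = 12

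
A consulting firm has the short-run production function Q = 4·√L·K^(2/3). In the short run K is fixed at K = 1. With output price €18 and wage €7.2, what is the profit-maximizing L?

With K = 1, MP_L = (1/2)·4·L^(-1/2)·1^(2/3) = 2·L^(-1/2).
Profit maximization for a price taker requires P·MP_L = w: 18·2·L^(-1/2) = 7.2.
So L^(-1/2) = 0.2, which gives L = 25.

L* = 25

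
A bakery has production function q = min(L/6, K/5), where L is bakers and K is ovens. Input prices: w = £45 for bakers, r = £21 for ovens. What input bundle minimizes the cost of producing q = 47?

With a fixed-proportions technology, the cost-minimizing bundle uses no slack in either input: L/6 = K/5 = q.
So L = 6·47 = 282 and K = 5·47 = 235.

L* = 282, K* = 235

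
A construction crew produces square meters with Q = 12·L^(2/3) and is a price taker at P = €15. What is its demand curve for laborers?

MP_L = (2/3)·12·L^(-1/3) = 8·L^(-1/3).
Setting P·MP_L = w: 120·L^(-1/3) = w.
Solving for L: L^(-1/3) = w/120, so L = (120/w)^(3).

L(w) = 1728000/w³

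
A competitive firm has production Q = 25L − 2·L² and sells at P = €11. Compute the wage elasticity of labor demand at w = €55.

ε = -0.25

From P·MP_L = w with MP_L = 25 − 4L, labor demand is L(w) = (25 − w/11)/4.
dL/dw = −1/(44) = -1/44.
At w = 55, L = 5, so ε = (dL/dw)·(w/L) = (-1/44)·(55/5) = -0.25.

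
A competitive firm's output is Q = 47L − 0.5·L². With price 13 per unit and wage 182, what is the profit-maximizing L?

The marginal product of L is MP_L = 47 − L.
A price-taking firm hires until the value of the marginal product equals the wage: P·MP_L = w, so 13·(47 − L) = 182.
Then 47 − L = 14, giving L = 33.

L* = 33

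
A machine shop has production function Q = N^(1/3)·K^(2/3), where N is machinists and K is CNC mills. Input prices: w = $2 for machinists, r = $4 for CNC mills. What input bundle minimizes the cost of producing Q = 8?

Cost minimization requires the marginal rate of technical substitution to equal the input-price ratio: MP_N/MP_K = w/r.
Here MP_N/MP_K = (1/3)·(K/N)/(2/3) = 0.5·(K/N). Setting this equal to 2/4 = 0.5 gives K = N.
Substituting into Q = 8: N^(1/3)·(N)^(2/3) = 8.
Solving, N = 8 and K = 8.

N* = 8, K* = 8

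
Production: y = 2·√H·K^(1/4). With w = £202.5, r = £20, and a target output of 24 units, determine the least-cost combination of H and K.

H* = 16, K* = 81

Cost minimization requires the marginal rate of technical substitution to equal the input-price ratio: MP_H/MP_K = w/r.
Here MP_H/MP_K = (1/2)·(K/H)/(1/4) = 2·(K/H). Setting this equal to 202.5/20 = 10.125 gives K = 5.0625H.
Substituting into y = 24: 2·H^(1/2)·(5.0625H)^(1/4) = 24.
Solving, H = 16 and K = 81.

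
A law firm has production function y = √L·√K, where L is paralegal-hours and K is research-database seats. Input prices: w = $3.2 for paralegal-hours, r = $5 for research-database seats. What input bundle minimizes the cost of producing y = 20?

L* = 25, K* = 16

Cost minimization requires the marginal rate of technical substitution to equal the input-price ratio: MP_L/MP_K = w/r.
Here MP_L/MP_K = (1/2)·(K/L)/(1/2) = (K/L). Setting this equal to 3.2/5 = 0.64 gives K = 0.64L.
Substituting into y = 20: L^(1/2)·(0.64L)^(1/2) = 20.
Solving, L = 25 and K = 16.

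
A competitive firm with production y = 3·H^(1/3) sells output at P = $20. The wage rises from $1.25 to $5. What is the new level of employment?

From P·MP_H = w with MP_H = H^(-2/3), the labor demand is H(w) = (20/w)^(3/2).
At w = 1.25: H = 64. At w = 5: H = 8.

H* = 8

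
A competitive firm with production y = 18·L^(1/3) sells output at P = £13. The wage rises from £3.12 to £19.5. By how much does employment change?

ΔL = -117

From P·MP_L = w with MP_L = 6·L^(-2/3), the labor demand is L(w) = (78/w)^(3/2).
At w = 3.12: L = 125. At w = 19.5: L = 8.
ΔL = 8 − 125 = -117.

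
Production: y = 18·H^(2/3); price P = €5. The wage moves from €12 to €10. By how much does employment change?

From P·MP_H = w with MP_H = 12·H^(-1/3), the labor demand is H(w) = (60/w)^(3).
At w = 12: H = 125. At w = 10: H = 216.
ΔH = 216 − 125 = 91.

ΔH = 91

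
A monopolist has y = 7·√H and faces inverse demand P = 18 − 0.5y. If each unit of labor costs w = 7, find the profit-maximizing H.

H* = 4

Marginal revenue from the inverse demand is MR = 18 − y.
The marginal product is MP_H = 3.5·H^(-1/2).
A monopolist hires until marginal revenue product equals the wage: MR·MP_H = w.
At H, y = 7·√H. Substituting and solving: (18 − 7·√H)·3.5·H^(-1/2) = 7 gives H = 4.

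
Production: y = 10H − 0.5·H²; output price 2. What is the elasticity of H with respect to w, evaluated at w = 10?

From P·MP_H = w with MP_H = 10 − H, labor demand is H(w) = 10 − w/2.
dH/dw = −1/(2) = -0.5.
At w = 10, H = 5, so ε = (dH/dw)·(w/H) = (-0.5)·(10/5) = -1.

ε = -1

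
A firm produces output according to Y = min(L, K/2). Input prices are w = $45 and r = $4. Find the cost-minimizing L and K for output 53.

L* = 53, K* = 106

With a fixed-proportions technology, the cost-minimizing bundle uses no slack in either input: L = K/2 = Y.
So L = 53 and K = 2·53 = 106.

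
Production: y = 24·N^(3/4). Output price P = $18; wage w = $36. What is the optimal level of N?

MP_N = (3/4)·24·N^(-1/4) = 18·N^(-1/4).
Profit maximization for a price taker requires P·MP_N = w: 18·18·N^(-1/4) = 36.
So N^(-1/4) = 1/9, which gives N = 6561.

N* = 6561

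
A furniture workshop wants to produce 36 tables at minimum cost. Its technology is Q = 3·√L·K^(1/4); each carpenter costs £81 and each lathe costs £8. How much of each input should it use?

Cost minimization requires the marginal rate of technical substitution to equal the input-price ratio: MP_L/MP_K = w/r.
Here MP_L/MP_K = (1/2)·(K/L)/(1/4) = 2·(K/L). Setting this equal to 81/8 = 10.125 gives K = 5.0625L.
Substituting into Q = 36: 3·L^(1/2)·(5.0625L)^(1/4) = 36.
Solving, L = 16 and K = 81.

L* = 16, K* = 81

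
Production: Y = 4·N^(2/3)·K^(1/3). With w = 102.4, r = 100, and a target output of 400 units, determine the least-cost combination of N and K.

N* = 125, K* = 64

Cost minimization requires the marginal rate of technical substitution to equal the input-price ratio: MP_N/MP_K = w/r.
Here MP_N/MP_K = (2/3)·(K/N)/(1/3) = 2·(K/N). Setting this equal to 102.4/100 = 1.024 gives K = 0.512N.
Substituting into Y = 400: 4·N^(2/3)·(0.512N)^(1/3) = 400.
Solving, N = 125 and K = 64.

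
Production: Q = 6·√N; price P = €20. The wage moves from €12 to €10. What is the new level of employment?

N* = 36

From P·MP_N = w with MP_N = 3·N^(-1/2), the labor demand is N(w) = (60/w)^(2).
At w = 12: N = 25. At w = 10: N = 36.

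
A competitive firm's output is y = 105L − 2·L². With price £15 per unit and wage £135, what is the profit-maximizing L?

The marginal product of L is MP_L = 105 − 4L.
A price-taking firm hires until the value of the marginal product equals the wage: P·MP_L = w, so 15·(105 − 4L) = 135.
Then 105 − 4L = 9, giving L = 24.

L* = 24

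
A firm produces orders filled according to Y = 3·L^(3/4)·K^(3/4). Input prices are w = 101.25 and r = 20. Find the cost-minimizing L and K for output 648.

L* = 16, K* = 81

Cost minimization requires the marginal rate of technical substitution to equal the input-price ratio: MP_L/MP_K = w/r.
Here MP_L/MP_K = (3/4)·(K/L)/(3/4) = (K/L). Setting this equal to 101.25/20 = 5.0625 gives K = 5.0625L.
Substituting into Y = 648: 3·L^(3/4)·(5.0625L)^(3/4) = 648.
Solving, L = 16 and K = 81.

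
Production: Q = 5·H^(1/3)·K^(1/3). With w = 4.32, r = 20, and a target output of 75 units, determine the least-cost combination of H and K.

Cost minimization requires the marginal rate of technical substitution to equal the input-price ratio: MP_H/MP_K = w/r.
Here MP_H/MP_K = (1/3)·(K/H)/(1/3) = (K/H). Setting this equal to 4.32/20 = 0.216 gives K = 0.216H.
Substituting into Q = 75: 5·H^(1/3)·(0.216H)^(1/3) = 75.
Solving, H = 125 and K = 27.

H* = 125, K* = 27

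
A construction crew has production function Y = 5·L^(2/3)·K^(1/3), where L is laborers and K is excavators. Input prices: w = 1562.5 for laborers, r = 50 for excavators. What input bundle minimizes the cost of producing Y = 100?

Cost minimization requires the marginal rate of technical substitution to equal the input-price ratio: MP_L/MP_K = w/r.
Here MP_L/MP_K = (2/3)·(K/L)/(1/3) = 2·(K/L). Setting this equal to 1562.5/50 = 31.25 gives K = 15.625L.
Substituting into Y = 100: 5·L^(2/3)·(15.625L)^(1/3) = 100.
Solving, L = 8 and K = 125.

L* = 8, K* = 125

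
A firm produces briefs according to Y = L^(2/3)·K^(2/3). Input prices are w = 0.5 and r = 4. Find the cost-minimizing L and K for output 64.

L* = 64, K* = 8

Cost minimization requires the marginal rate of technical substitution to equal the input-price ratio: MP_L/MP_K = w/r.
Here MP_L/MP_K = (2/3)·(K/L)/(2/3) = (K/L). Setting this equal to 0.5/4 = 0.125 gives K = 0.125L.
Substituting into Y = 64: L^(2/3)·(0.125L)^(2/3) = 64.
Solving, L = 64 and K = 8.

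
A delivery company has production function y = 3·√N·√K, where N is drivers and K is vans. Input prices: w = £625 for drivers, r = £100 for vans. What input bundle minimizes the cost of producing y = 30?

Cost minimization requires the marginal rate of technical substitution to equal the input-price ratio: MP_N/MP_K = w/r.
Here MP_N/MP_K = (1/2)·(K/N)/(1/2) = (K/N). Setting this equal to 625/100 = 6.25 gives K = 6.25N.
Substituting into y = 30: 3·N^(1/2)·(6.25N)^(1/2) = 30.
Solving, N = 4 and K = 25.

N* = 4, K* = 25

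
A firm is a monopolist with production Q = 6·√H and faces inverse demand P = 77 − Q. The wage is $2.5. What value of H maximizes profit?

H* = 36

Marginal revenue from the inverse demand is MR = 77 − 2Q.
The marginal product is MP_H = 3·H^(-1/2).
A monopolist hires until marginal revenue product equals the wage: MR·MP_H = w.
At H, Q = 6·√H. Substituting and solving: (77 − 12·√H)·3·H^(-1/2) = 2.5 gives H = 36.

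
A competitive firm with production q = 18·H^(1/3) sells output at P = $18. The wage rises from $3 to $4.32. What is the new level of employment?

H* = 125

From P·MP_H = w with MP_H = 6·H^(-2/3), the labor demand is H(w) = (108/w)^(3/2).
At w = 3: H = 216. At w = 4.32: H = 125.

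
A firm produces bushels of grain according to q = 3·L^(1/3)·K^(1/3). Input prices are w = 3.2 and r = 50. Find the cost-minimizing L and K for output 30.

Cost minimization requires the marginal rate of technical substitution to equal the input-price ratio: MP_L/MP_K = w/r.
Here MP_L/MP_K = (1/3)·(K/L)/(1/3) = (K/L). Setting this equal to 3.2/50 = 0.064 gives K = 0.064L.
Substituting into q = 30: 3·L^(1/3)·(0.064L)^(1/3) = 30.
Solving, L = 125 and K = 8.

L* = 125, K* = 8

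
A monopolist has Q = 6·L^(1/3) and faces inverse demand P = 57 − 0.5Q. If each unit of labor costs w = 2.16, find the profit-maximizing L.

Marginal revenue from the inverse demand is MR = 57 − Q.
The marginal product is MP_L = 2·L^(-2/3).
A monopolist hires until marginal revenue product equals the wage: MR·MP_L = w.
At L, Q = 6·L^(1/3). Substituting and solving: (57 − 6·L^(1/3))·2·L^(-2/3) = 2.16 gives L = 125.

L* = 125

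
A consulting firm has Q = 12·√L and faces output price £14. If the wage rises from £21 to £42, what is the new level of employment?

From P·MP_L = w with MP_L = 6·L^(-1/2), the labor demand is L(w) = (84/w)^(2).
At w = 21: L = 16. At w = 42: L = 4.

L* = 4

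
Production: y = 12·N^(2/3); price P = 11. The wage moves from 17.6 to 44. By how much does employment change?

From P·MP_N = w with MP_N = 8·N^(-1/3), the labor demand is N(w) = (88/w)^(3).
At w = 17.6: N = 125. At w = 44: N = 8.
ΔN = 8 − 125 = -117.

ΔN = -117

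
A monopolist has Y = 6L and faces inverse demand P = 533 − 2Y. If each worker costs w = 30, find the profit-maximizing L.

L* = 22

Marginal revenue from the inverse demand is MR = 533 − 4Y.
The marginal product is MP_L = 6.
A monopolist hires until marginal revenue product equals the wage: MR·MP_L = w.
(533 − 24L)·6 = 30, so L = 22.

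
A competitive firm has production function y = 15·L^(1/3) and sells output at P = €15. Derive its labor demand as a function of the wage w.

MP_L = (1/3)·15·L^(-2/3) = 5·L^(-2/3).
Setting P·MP_L = w: 75·L^(-2/3) = w.
Solving for L: L^(-2/3) = w/75, so L = (75/w)^(3/2).

L(w) = (75/w)^(3/2)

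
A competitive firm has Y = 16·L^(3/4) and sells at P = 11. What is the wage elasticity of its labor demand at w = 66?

MP_L = (3/4)·16·L^(-1/4), so P·MP_L = w gives 132·L^(-1/4) = w.
Solving, L(w) = (132/w)^(4). This is a constant-elasticity form: L ∝ w^(−4), so ε = −4.

ε = -4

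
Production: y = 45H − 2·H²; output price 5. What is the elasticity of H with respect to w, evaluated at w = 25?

From P·MP_H = w with MP_H = 45 − 4H, labor demand is H(w) = (45 − w/5)/4.
dH/dw = −1/(20) = -0.05.
At w = 25, H = 10, so ε = (dH/dw)·(w/H) = (-0.05)·(25/10) = -0.125.

ε = -0.125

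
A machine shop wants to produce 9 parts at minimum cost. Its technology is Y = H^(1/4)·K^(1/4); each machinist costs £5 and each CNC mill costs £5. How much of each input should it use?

H* = 81, K* = 81

Cost minimization requires the marginal rate of technical substitution to equal the input-price ratio: MP_H/MP_K = w/r.
Here MP_H/MP_K = (1/4)·(K/H)/(1/4) = (K/H). Setting this equal to 5/5 = 1 gives K = H.
Substituting into Y = 9: H^(1/4)·(H)^(1/4) = 9.
Solving, H = 81 and K = 81.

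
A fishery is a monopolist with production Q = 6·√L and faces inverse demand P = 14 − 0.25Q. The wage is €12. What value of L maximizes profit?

L* = 4

Marginal revenue from the inverse demand is MR = 14 − 0.5Q.
The marginal product is MP_L = 3·L^(-1/2).
A monopolist hires until marginal revenue product equals the wage: MR·MP_L = w.
At L, Q = 6·√L. Substituting and solving: (14 − 3·√L)·3·L^(-1/2) = 12 gives L = 4.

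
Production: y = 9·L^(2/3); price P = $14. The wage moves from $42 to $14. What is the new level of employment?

L* = 216

From P·MP_L = w with MP_L = 6·L^(-1/3), the labor demand is L(w) = (84/w)^(3).
At w = 42: L = 8. At w = 14: L = 216.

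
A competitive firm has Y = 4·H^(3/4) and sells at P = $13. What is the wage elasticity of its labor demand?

ε = -4

MP_H = (3/4)·4·H^(-1/4), so P·MP_H = w gives 39·H^(-1/4) = w.
Solving, H(w) = (39/w)^(4). This is a constant-elasticity form: H ∝ w^(−4), so ε = −4.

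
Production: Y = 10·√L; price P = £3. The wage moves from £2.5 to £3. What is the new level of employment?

L* = 25

From P·MP_L = w with MP_L = 5·L^(-1/2), the labor demand is L(w) = (15/w)^(2).
At w = 2.5: L = 36. At w = 3: L = 25.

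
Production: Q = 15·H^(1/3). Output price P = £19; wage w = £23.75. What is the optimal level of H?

H* = 8

MP_H = (1/3)·15·H^(-2/3) = 5·H^(-2/3).
Profit maximization for a price taker requires P·MP_H = w: 19·5·H^(-2/3) = 23.75.
So H^(-2/3) = 0.25, which gives H = 8.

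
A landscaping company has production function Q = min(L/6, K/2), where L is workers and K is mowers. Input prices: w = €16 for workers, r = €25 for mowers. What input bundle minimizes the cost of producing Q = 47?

L* = 282, K* = 94

With a fixed-proportions technology, the cost-minimizing bundle uses no slack in either input: L/6 = K/2 = Q.
So L = 6·47 = 282 and K = 2·47 = 94.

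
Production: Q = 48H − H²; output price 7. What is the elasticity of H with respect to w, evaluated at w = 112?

ε = -0.5

From P·MP_H = w with MP_H = 48 − 2H, labor demand is H(w) = (48 − w/7)/2.
dH/dw = −1/(14) = -1/14.
At w = 112, H = 16, so ε = (dH/dw)·(w/H) = (-1/14)·(112/16) = -0.5.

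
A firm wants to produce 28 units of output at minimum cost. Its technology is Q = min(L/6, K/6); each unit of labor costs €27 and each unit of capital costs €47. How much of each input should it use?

L* = 168, K* = 168

With a fixed-proportions technology, the cost-minimizing bundle uses no slack in either input: L/6 = K/6 = Q.
So L = 6·28 = 168 and K = 6·28 = 168.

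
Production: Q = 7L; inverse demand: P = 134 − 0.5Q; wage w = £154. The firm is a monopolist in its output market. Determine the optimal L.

L* = 16

Marginal revenue from the inverse demand is MR = 134 − Q.
The marginal product is MP_L = 7.
A monopolist hires until marginal revenue product equals the wage: MR·MP_L = w.
(134 − 7L)·7 = 154, so L = 16.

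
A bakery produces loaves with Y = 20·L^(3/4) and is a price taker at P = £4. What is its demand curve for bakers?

MP_L = (3/4)·20·L^(-1/4) = 15·L^(-1/4).
Setting P·MP_L = w: 60·L^(-1/4) = w.
Solving for L: L^(-1/4) = w/60, so L = (60/w)^(4).

L(w) = (60/w)^(4)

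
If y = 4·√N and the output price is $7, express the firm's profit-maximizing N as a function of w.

MP_N = (1/2)·4·N^(-1/2) = 2·N^(-1/2).
Setting P·MP_N = w: 14·N^(-1/2) = w.
Solving for N: N^(-1/2) = w/14, so N = (14/w)^(2).

N(w) = 196/w²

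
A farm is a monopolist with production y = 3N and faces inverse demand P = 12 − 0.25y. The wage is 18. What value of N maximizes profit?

Marginal revenue from the inverse demand is MR = 12 − 0.5y.
The marginal product is MP_N = 3.
A monopolist hires until marginal revenue product equals the wage: MR·MP_N = w.
(12 − 1.5N)·3 = 18, so N = 4.

N* = 4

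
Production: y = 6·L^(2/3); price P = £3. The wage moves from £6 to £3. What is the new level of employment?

From P·MP_L = w with MP_L = 4·L^(-1/3), the labor demand is L(w) = (12/w)^(3).
At w = 6: L = 8. At w = 3: L = 64.

L* = 64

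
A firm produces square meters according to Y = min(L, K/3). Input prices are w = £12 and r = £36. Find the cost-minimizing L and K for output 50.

With a fixed-proportions technology, the cost-minimizing bundle uses no slack in either input: L = K/3 = Y.
So L = 50 and K = 3·50 = 150.

L* = 50, K* = 150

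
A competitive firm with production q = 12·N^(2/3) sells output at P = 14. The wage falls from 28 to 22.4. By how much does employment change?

From P·MP_N = w with MP_N = 8·N^(-1/3), the labor demand is N(w) = (112/w)^(3).
At w = 28: N = 64. At w = 22.4: N = 125.
ΔN = 125 − 64 = 61.

ΔN = 61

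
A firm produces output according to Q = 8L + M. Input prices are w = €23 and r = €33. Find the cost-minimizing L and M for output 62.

The inputs are perfect substitutes, so the firm uses whichever has the lower cost per unit of output.
Cost per unit of output via L is 2.875; via M it is 33. L is cheaper.
Producing Q = 62 with L alone: L = 7.75, M = 0.

L* = 7.75, M* = 0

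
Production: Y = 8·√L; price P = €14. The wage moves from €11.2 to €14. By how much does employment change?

ΔL = -9

From P·MP_L = w with MP_L = 4·L^(-1/2), the labor demand is L(w) = (56/w)^(2).
At w = 11.2: L = 25. At w = 14: L = 16.
ΔL = 16 − 25 = -9.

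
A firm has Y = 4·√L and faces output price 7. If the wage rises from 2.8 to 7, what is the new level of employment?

From P·MP_L = w with MP_L = 2·L^(-1/2), the labor demand is L(w) = (14/w)^(2).
At w = 2.8: L = 25. At w = 7: L = 4.

L* = 4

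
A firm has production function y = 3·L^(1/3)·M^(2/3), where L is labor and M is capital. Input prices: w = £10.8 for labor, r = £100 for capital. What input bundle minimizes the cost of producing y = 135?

Cost minimization requires the marginal rate of technical substitution to equal the input-price ratio: MP_L/MP_M = w/r.
Here MP_L/MP_M = (1/3)·(M/L)/(2/3) = 0.5·(M/L). Setting this equal to 10.8/100 = 0.108 gives M = 0.216L.
Substituting into y = 135: 3·L^(1/3)·(0.216L)^(2/3) = 135.
Solving, L = 125 and M = 27.

L* = 125, M* = 27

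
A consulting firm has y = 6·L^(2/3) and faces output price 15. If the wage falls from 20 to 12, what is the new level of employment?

From P·MP_L = w with MP_L = 4·L^(-1/3), the labor demand is L(w) = (60/w)^(3).
At w = 20: L = 27. At w = 12: L = 125.

L* = 125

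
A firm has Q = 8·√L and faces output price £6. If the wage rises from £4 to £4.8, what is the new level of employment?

L* = 25

From P·MP_L = w with MP_L = 4·L^(-1/2), the labor demand is L(w) = (24/w)^(2).
At w = 4: L = 36. At w = 4.8: L = 25.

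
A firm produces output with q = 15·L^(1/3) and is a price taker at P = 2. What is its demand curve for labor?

L(w) = (10/w)^(3/2)

MP_L = (1/3)·15·L^(-2/3) = 5·L^(-2/3).
Setting P·MP_L = w: 10·L^(-2/3) = w.
Solving for L: L^(-2/3) = w/10, so L = (10/w)^(3/2).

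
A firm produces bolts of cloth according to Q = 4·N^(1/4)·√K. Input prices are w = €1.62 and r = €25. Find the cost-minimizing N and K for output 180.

Cost minimization requires the marginal rate of technical substitution to equal the input-price ratio: MP_N/MP_K = w/r.
Here MP_N/MP_K = (1/4)·(K/N)/(1/2) = 0.5·(K/N). Setting this equal to 1.62/25 = 0.0648 gives K = 0.1296N.
Substituting into Q = 180: 4·N^(1/4)·(0.1296N)^(1/2) = 180.
Solving, N = 625 and K = 81.

N* = 625, K* = 81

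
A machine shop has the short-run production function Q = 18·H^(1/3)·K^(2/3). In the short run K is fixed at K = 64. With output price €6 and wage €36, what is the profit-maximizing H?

H* = 64

With K = 64, MP_H = (1/3)·18·H^(-2/3)·64^(2/3) = 96·H^(-2/3).
Profit maximization for a price taker requires P·MP_H = w: 6·96·H^(-2/3) = 36.
So H^(-2/3) = 0.0625, which gives H = 64.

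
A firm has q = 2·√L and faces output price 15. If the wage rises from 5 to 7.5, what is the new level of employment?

L* = 4

From P·MP_L = w with MP_L = L^(-1/2), the labor demand is L(w) = (15/w)^(2).
At w = 5: L = 9. At w = 7.5: L = 4.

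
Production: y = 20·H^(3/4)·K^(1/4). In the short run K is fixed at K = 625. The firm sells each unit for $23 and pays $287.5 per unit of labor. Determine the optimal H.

H* = 1296

With K = 625, MP_H = (3/4)·20·H^(-1/4)·625^(1/4) = 75·H^(-1/4).
Profit maximization for a price taker requires P·MP_H = w: 23·75·H^(-1/4) = 287.5.
So H^(-1/4) = 1/6, which gives H = 1296.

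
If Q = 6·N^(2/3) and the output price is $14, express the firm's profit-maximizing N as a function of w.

MP_N = (2/3)·6·N^(-1/3) = 4·N^(-1/3).
Setting P·MP_N = w: 56·N^(-1/3) = w.
Solving for N: N^(-1/3) = w/56, so N = (56/w)^(3).

N(w) = 175616/w³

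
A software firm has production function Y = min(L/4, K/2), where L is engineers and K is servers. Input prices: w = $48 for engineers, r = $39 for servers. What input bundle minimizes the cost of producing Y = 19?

L* = 76, K* = 38

With a fixed-proportions technology, the cost-minimizing bundle uses no slack in either input: L/4 = K/2 = Y.
So L = 4·19 = 76 and K = 2·19 = 38.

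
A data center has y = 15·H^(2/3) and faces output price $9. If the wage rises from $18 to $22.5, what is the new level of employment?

From P·MP_H = w with MP_H = 10·H^(-1/3), the labor demand is H(w) = (90/w)^(3).
At w = 18: H = 125. At w = 22.5: H = 64.

H* = 64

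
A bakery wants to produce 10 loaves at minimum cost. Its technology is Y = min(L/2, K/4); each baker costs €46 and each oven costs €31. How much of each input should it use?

With a fixed-proportions technology, the cost-minimizing bundle uses no slack in either input: L/2 = K/4 = Y.
So L = 2·10 = 20 and K = 4·10 = 40.

L* = 20, K* = 40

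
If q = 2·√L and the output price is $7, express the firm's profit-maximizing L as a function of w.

L(w) = 49/w²

MP_L = (1/2)·2·L^(-1/2) = L^(-1/2).
Setting P·MP_L = w: 7·L^(-1/2) = w.
Solving for L: L^(-1/2) = w/7, so L = (7/w)^(2).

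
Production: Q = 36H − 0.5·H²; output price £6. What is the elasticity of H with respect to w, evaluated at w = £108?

ε = -1

From P·MP_H = w with MP_H = 36 − H, labor demand is H(w) = 36 − w/6.
dH/dw = −1/(6) = -1/6.
At w = 108, H = 18, so ε = (dH/dw)·(w/H) = (-1/6)·(108/18) = -1.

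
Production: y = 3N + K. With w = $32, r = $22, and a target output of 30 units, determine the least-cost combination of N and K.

The inputs are perfect substitutes, so the firm uses whichever has the lower cost per unit of output.
Cost per unit of output via N is 32/3; via K it is 22. N is cheaper.
Producing y = 30 with N alone: N = 10, K = 0.

N* = 10, K* = 0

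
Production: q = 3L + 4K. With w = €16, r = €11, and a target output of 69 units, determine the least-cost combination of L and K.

L* = 0, K* = 17.25

The inputs are perfect substitutes, so the firm uses whichever has the lower cost per unit of output.
Cost per unit of output via L is w/3 = 16/3; via K it is r/4 = 2.75. K is cheaper.
Producing q = 69 with K alone: L = 0, K = 17.25.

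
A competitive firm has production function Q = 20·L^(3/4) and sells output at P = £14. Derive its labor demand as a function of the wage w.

MP_L = (3/4)·20·L^(-1/4) = 15·L^(-1/4).
Setting P·MP_L = w: 210·L^(-1/4) = w.
Solving for L: L^(-1/4) = w/210, so L = (210/w)^(4).

L(w) = (210/w)^(4)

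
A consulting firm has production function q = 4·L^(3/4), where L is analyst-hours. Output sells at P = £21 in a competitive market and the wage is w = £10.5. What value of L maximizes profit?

MP_L = (3/4)·4·L^(-1/4) = 3·L^(-1/4).
Profit maximization for a price taker requires P·MP_L = w: 21·3·L^(-1/4) = 10.5.
So L^(-1/4) = 1/6, which gives L = 1296.

L* = 1296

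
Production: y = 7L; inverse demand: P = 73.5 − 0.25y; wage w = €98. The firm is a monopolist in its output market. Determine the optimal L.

L* = 17

Marginal revenue from the inverse demand is MR = 73.5 − 0.5y.
The marginal product is MP_L = 7.
A monopolist hires until marginal revenue product equals the wage: MR·MP_L = w.
(73.5 − 3.5L)·7 = 98, so L = 17.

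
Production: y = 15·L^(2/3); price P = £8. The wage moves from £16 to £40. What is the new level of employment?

L* = 8

From P·MP_L = w with MP_L = 10·L^(-1/3), the labor demand is L(w) = (80/w)^(3).
At w = 16: L = 125. At w = 40: L = 8.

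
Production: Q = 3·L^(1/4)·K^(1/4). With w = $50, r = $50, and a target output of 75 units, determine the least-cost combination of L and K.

Cost minimization requires the marginal rate of technical substitution to equal the input-price ratio: MP_L/MP_K = w/r.
Here MP_L/MP_K = (1/4)·(K/L)/(1/4) = (K/L). Setting this equal to 50/50 = 1 gives K = L.
Substituting into Q = 75: 3·L^(1/4)·(L)^(1/4) = 75.
Solving, L = 625 and K = 625.

L* = 625, K* = 625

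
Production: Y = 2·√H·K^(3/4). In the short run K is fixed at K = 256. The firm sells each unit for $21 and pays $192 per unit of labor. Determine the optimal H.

With K = 256, MP_H = (1/2)·2·H^(-1/2)·256^(3/4) = 64·H^(-1/2).
Profit maximization for a price taker requires P·MP_H = w: 21·64·H^(-1/2) = 192.
So H^(-1/2) = 1/7, which gives H = 49.

H* = 49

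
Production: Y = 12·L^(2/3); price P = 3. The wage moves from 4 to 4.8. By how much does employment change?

From P·MP_L = w with MP_L = 8·L^(-1/3), the labor demand is L(w) = (24/w)^(3).
At w = 4: L = 216. At w = 4.8: L = 125.
ΔL = 125 − 216 = -91.

ΔL = -91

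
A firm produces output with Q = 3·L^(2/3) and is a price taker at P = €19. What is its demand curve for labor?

MP_L = (2/3)·3·L^(-1/3) = 2·L^(-1/3).
Setting P·MP_L = w: 38·L^(-1/3) = w.
Solving for L: L^(-1/3) = w/38, so L = (38/w)^(3).

L(w) = 54872/w³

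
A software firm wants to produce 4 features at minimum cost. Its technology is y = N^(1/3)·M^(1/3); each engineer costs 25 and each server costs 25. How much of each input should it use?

N* = 8, M* = 8

Cost minimization requires the marginal rate of technical substitution to equal the input-price ratio: MP_N/MP_M = w/r.
Here MP_N/MP_M = (1/3)·(M/N)/(1/3) = (M/N). Setting this equal to 25/25 = 1 gives M = N.
Substituting into y = 4: N^(1/3)·(N)^(1/3) = 4.
Solving, N = 8 and M = 8.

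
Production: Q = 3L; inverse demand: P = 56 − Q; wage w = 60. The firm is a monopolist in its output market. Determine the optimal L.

L* = 6

Marginal revenue from the inverse demand is MR = 56 − 2Q.
The marginal product is MP_L = 3.
A monopolist hires until marginal revenue product equals the wage: MR·MP_L = w.
(56 − 6L)·3 = 60, so L = 6.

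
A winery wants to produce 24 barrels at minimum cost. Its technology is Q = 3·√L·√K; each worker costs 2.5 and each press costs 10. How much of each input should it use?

Cost minimization requires the marginal rate of technical substitution to equal the input-price ratio: MP_L/MP_K = w/r.
Here MP_L/MP_K = (1/2)·(K/L)/(1/2) = (K/L). Setting this equal to 2.5/10 = 0.25 gives K = 0.25L.
Substituting into Q = 24: 3·L^(1/2)·(0.25L)^(1/2) = 24.
Solving, L = 16 and K = 4.

L* = 16, K* = 4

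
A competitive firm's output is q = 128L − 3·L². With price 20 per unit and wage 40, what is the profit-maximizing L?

The marginal product of L is MP_L = 128 − 6L.
A price-taking firm hires until the value of the marginal product equals the wage: P·MP_L = w, so 20·(128 − 6L) = 40.
Then 128 − 6L = 2, giving L = 21.

L* = 21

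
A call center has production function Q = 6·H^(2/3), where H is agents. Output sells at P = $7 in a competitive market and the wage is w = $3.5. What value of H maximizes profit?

MP_H = (2/3)·6·H^(-1/3) = 4·H^(-1/3).
Profit maximization for a price taker requires P·MP_H = w: 7·4·H^(-1/3) = 3.5.
So H^(-1/3) = 0.125, which gives H = 512.

H* = 512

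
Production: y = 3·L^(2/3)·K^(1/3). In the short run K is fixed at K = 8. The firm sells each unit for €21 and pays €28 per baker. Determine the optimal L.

With K = 8, MP_L = (2/3)·3·L^(-1/3)·8^(1/3) = 4·L^(-1/3).
Profit maximization for a price taker requires P·MP_L = w: 21·4·L^(-1/3) = 28.
So L^(-1/3) = 1/3, which gives L = 27.

L* = 27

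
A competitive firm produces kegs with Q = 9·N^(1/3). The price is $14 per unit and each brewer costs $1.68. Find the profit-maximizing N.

MP_N = (1/3)·9·N^(-2/3) = 3·N^(-2/3).
Profit maximization for a price taker requires P·MP_N = w: 14·3·N^(-2/3) = 1.68.
So N^(-2/3) = 0.04, which gives N = 125.

N* = 125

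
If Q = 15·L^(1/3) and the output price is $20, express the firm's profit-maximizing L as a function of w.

L(w) = (100/w)^(3/2)

MP_L = (1/3)·15·L^(-2/3) = 5·L^(-2/3).
Setting P·MP_L = w: 100·L^(-2/3) = w.
Solving for L: L^(-2/3) = w/100, so L = (100/w)^(3/2).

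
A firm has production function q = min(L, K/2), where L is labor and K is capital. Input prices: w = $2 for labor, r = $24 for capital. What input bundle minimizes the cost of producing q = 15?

L* = 15, K* = 30

With a fixed-proportions technology, the cost-minimizing bundle uses no slack in either input: L = K/2 = q.
So L = 15 and K = 2·15 = 30.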